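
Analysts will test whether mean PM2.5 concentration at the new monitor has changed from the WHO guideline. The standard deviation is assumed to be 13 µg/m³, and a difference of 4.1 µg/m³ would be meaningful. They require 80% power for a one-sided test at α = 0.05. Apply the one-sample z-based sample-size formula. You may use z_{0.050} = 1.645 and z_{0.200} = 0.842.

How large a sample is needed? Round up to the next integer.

n = 63

n = (z_α + z_β)² · σ² / δ²
  = (1.645 + 0.842)² · 13² / 4.1²
  = 6.1852 · 169 / 16.81
  = 62.18
Round up → n = 63.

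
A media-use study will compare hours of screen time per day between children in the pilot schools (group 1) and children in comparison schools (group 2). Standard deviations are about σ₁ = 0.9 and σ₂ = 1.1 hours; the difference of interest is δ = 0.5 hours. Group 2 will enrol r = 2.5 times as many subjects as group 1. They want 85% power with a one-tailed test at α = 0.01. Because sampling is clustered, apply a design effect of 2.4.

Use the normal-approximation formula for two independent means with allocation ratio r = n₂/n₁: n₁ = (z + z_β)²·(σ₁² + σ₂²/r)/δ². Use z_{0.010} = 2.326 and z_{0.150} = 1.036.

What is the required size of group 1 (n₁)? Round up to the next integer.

n₁ = 141

n₁ = (z_α + z_β)² · (σ₁² + σ₂²/r) / δ²
   = (2.326 + 1.036)² · (0.9² + 1.1²/2.5) / 0.5²
   = 11.3030 · (0.81 + 0.484) / 0.25
   = 11.3030 · 1.294 / 0.25
   = 58.50
Design effect: 2.4 × 58.50 = 140.41.
Round up → n₁ = 141; n₂ = r·n₁ = 2.5 × 141 = 353.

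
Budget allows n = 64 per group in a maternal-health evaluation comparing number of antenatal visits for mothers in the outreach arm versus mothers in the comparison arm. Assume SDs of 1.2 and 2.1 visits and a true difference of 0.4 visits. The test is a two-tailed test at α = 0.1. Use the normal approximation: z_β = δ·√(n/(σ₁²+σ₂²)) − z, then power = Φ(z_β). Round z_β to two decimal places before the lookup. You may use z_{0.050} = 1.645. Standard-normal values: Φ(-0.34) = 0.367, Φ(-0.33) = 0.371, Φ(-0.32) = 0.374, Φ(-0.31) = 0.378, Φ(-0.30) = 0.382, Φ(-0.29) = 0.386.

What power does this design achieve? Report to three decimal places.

z_β = δ·√(n/(σ₁²+σ₂²)) − z_{α/2}
    = 0.4 · √(64/5.85) − 1.645
    = 0.4 · 3.30759 − 1.645
    = 1.3230 − 1.645 = -0.3220 → -0.32
Power = Φ(-0.32) = 0.374.

Power ≈ 0.374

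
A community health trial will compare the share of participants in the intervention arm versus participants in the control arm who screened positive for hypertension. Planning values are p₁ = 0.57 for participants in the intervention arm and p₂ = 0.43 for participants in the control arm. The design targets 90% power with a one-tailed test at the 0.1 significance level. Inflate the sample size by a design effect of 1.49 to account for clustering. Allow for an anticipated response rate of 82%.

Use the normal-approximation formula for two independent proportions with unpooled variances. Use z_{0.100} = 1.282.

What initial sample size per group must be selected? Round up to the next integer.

n = (z_α + z_β)² · [p₁(1−p₁) + p₂(1−p₂)] / (p₁ − p₂)²
  = (1.282 + 1.282)² · (0.57·0.43 + 0.43·0.57) / (0.14)²
  = (2.564)² · (0.2451 + 0.2451) / 0.0196
  = 6.5741 · 0.4902 / 0.0196
  = 164.42
Design effect: 1.49 × 164.42 = 244.99.
Adjust for 82% response: 244.99 / 0.82 = 298.76.
Round up → n = 299 per group.

n = 299 per group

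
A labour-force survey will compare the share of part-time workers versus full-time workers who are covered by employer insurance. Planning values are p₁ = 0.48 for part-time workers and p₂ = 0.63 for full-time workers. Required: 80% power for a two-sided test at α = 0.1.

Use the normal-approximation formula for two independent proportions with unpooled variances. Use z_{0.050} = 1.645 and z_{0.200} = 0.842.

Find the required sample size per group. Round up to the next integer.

n = 133 per group

n = (z_{α/2} + z_β)² · [p₁(1−p₁) + p₂(1−p₂)] / (p₁ − p₂)²
  = (1.645 + 0.842)² · (0.48·0.52 + 0.63·0.37) / (-0.15)²
  = (2.487)² · (0.2496 + 0.2331) / 0.0225
  = 6.1852 · 0.4827 / 0.0225
  = 132.69
Round up → n = 133 per group.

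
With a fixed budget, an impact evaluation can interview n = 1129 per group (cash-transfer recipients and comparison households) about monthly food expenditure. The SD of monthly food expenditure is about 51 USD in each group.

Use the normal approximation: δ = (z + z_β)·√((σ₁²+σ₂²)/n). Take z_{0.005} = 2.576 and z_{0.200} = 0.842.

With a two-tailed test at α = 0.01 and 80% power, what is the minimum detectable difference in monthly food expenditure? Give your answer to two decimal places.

Minimum detectable difference ≈ 7.34 USD

δ = (z_{α/2} + z_β) · √((σ₁²+σ₂²)/n)
  = (2.576 + 0.842) · √(5202/1129)
  = 3.418 · √4.6076
  = 3.418 · 2.1465
  = 7.3369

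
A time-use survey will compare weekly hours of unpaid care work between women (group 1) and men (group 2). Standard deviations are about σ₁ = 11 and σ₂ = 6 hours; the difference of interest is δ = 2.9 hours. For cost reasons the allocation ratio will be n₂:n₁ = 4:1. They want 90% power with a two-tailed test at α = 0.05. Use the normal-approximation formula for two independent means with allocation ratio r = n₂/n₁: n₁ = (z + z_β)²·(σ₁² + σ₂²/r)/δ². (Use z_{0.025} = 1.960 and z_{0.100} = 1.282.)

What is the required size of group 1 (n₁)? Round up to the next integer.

n₁ = (z_{α/2} + z_β)² · (σ₁² + σ₂²/r) / δ²
   = (1.960 + 1.282)² · (11² + 6²/4) / 2.9²
   = 10.5106 · (121 + 9) / 8.41
   = 10.5106 · 130 / 8.41
   = 162.47
Round up → n₁ = 163; n₂ = r·n₁ = 4 × 163 = 652.

n₁ = 163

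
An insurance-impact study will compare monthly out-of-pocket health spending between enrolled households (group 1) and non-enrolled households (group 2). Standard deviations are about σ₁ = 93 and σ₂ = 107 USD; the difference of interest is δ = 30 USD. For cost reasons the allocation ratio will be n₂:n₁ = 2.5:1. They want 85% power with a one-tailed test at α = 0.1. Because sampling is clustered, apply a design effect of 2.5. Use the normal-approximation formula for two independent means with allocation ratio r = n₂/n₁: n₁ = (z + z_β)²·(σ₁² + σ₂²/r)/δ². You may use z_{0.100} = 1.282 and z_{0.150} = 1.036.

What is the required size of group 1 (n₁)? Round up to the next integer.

n₁ = (z_α + z_β)² · (σ₁² + σ₂²/r) / δ²
   = (1.282 + 1.036)² · (93² + 107²/2.5) / 30²
   = 5.3731 · (8649 + 4579.6) / 900
   = 5.3731 · 13228.6 / 900
   = 78.98
Design effect: 2.5 × 78.98 = 197.44.
Round up → n₁ = 198; n₂ = r·n₁ = 2.5 × 198 = 495.

n₁ = 198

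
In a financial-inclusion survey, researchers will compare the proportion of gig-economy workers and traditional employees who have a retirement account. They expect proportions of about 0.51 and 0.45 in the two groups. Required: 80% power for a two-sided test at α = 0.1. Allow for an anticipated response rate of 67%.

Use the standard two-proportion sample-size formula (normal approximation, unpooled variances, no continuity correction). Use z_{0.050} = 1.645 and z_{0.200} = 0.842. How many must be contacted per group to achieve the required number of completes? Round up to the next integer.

n = 1276 per group

n = (z_{α/2} + z_β)² · [p₁(1−p₁) + p₂(1−p₂)] / (p₁ − p₂)²
  = (1.645 + 0.842)² · (0.51·0.49 + 0.45·0.55) / (0.06)²
  = (2.487)² · (0.2499 + 0.2475) / 0.0036
  = 6.1852 · 0.4974 / 0.0036
  = 854.58
Adjust for 67% response: 854.58 / 0.67 = 1275.50.
Round up → n = 1276 per group.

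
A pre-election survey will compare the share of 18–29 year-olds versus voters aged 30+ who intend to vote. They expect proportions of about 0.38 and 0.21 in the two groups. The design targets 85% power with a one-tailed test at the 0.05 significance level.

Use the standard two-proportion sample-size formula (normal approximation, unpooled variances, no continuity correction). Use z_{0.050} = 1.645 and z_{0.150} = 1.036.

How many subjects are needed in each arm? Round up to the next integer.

n = 100 per group

n = (z_α + z_β)² · [p₁(1−p₁) + p₂(1−p₂)] / (p₁ − p₂)²
  = (1.645 + 1.036)² · (0.38·0.62 + 0.21·0.79) / (0.17)²
  = (2.681)² · (0.2356 + 0.1659) / 0.0289
  = 7.1878 · 0.4015 / 0.0289
  = 99.86
Round up → n = 100 per group.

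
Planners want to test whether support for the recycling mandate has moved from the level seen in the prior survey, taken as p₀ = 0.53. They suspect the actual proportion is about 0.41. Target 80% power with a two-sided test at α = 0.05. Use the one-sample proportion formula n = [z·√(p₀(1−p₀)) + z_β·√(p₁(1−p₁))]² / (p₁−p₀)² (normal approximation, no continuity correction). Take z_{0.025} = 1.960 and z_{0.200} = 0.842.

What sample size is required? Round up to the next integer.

n = 135

n = [z_{α/2}·√(p₀q₀) + z_β·√(p₁q₁)]² / (p₁ − p₀)²
  = [1.960·√(0.53·0.47) + 0.842·√(0.41·0.59)]² / (-0.12)²
  = [1.960·0.4991 + 0.842·0.4918]² / 0.0144
  = [1.3924]² / 0.0144
  = 134.63
Round up → n = 135.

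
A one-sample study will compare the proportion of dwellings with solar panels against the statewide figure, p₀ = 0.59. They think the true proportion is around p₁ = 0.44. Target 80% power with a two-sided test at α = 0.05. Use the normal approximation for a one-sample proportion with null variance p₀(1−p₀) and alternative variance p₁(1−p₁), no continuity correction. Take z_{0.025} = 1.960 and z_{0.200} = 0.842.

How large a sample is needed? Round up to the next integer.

n = 85

n = [z_{α/2}·√(p₀q₀) + z_β·√(p₁q₁)]² / (p₁ − p₀)²
  = [1.960·√(0.59·0.41) + 0.842·√(0.44·0.56)]² / (-0.15)²
  = [1.960·0.4918 + 0.842·0.4964]² / 0.0225
  = [1.3820]² / 0.0225
  = 84.88
Round up → n = 85.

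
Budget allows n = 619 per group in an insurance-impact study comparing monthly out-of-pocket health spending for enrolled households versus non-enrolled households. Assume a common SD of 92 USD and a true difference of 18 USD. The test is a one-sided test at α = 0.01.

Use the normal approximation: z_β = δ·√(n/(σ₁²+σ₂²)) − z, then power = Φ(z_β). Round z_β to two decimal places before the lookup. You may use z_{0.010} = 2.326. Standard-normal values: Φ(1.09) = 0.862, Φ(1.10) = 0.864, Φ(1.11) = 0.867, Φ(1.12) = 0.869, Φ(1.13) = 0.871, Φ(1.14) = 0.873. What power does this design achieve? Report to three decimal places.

z_β = δ·√(n/(σ₁²+σ₂²)) − z_α
    = 18 · √(619/16928) − 2.326
    = 18 · 0.19122 − 2.326
    = 3.4420 − 2.326 = 1.1160 → 1.12
Power = Φ(1.12) = 0.869.

Power ≈ 0.869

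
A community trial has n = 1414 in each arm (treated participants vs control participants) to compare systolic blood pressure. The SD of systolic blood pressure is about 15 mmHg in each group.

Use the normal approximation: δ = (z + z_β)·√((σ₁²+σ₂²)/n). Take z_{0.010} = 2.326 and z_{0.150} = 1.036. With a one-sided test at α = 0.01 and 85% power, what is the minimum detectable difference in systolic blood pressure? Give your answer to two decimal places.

Minimum detectable difference ≈ 1.90 mmHg

δ = (z_α + z_β) · √((σ₁²+σ₂²)/n)
  = (2.326 + 1.036) · √(450/1414)
  = 3.362 · √0.31825
  = 3.362 · 0.5641
  = 1.8966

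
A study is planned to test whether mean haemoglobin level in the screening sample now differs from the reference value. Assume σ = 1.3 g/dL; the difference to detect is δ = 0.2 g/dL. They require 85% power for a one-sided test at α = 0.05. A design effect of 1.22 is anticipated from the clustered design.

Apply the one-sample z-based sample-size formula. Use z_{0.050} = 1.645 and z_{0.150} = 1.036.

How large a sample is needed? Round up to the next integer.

n = (z_α + z_β)² · σ² / δ²
  = (1.645 + 1.036)² · 1.3² / 0.2²
  = 7.1878 · 1.69 / 0.04
  = 303.68
Design effect: 1.22 × 303.68 = 370.49.
Round up → n = 371.

n = 371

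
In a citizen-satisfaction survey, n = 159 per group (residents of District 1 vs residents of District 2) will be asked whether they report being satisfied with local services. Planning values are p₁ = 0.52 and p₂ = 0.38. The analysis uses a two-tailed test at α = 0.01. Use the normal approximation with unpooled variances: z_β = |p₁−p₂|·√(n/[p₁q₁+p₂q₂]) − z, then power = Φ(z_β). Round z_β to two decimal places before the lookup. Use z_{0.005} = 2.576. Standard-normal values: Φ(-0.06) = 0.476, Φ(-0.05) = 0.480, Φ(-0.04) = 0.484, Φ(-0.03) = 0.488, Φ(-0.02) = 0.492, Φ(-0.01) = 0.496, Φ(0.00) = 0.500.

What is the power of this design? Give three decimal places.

z_β = |p₁−p₂|·√(n/[p₁q₁+p₂q₂]) − z_{α/2}
    = 0.14 · √(159/0.4852) − 2.576
    = 0.14 · 18.1025 − 2.576
    = 2.5343 − 2.576 = -0.0417 → -0.04
Power = Φ(-0.04) = 0.484.

Power ≈ 0.484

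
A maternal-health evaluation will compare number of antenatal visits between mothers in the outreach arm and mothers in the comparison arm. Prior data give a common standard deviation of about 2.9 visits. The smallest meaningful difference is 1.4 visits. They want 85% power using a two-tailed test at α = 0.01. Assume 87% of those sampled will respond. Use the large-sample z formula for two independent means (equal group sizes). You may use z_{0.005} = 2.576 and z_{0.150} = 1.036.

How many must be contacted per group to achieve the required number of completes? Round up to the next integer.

n = 129 per group

n = (z_{α/2} + z_β)² · (σ₁² + σ₂²) / δ²
  = (2.576 + 1.036)² · (2·2.9² = 16.82) / 1.4²
  = 13.0465 · 16.82 / 1.96
  = 111.96
Adjust for 87% response: 111.96 / 0.87 = 128.69.
Round up → n = 129 per group.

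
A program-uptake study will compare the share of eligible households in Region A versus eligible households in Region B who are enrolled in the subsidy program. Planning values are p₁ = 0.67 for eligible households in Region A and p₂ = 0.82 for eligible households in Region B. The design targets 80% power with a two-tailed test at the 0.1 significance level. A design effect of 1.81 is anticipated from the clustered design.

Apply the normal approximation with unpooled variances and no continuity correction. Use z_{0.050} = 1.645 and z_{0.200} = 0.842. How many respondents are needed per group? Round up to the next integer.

n = 184 per group

n = (z_{α/2} + z_β)² · [p₁(1−p₁) + p₂(1−p₂)] / (p₁ − p₂)²
  = (1.645 + 0.842)² · (0.67·0.33 + 0.82·0.18) / (-0.15)²
  = (2.487)² · (0.2211 + 0.1476) / 0.0225
  = 6.1852 · 0.3687 / 0.0225
  = 101.35
Design effect: 1.81 × 101.35 = 183.45.
Round up → n = 184 per group.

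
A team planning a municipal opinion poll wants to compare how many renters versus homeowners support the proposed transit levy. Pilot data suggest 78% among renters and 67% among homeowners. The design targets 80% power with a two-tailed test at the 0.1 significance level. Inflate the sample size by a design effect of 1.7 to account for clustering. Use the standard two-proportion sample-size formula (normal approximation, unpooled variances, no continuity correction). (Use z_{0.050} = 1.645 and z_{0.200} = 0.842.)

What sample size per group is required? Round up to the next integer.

n = (z_{α/2} + z_β)² · [p₁(1−p₁) + p₂(1−p₂)] / (p₁ − p₂)²
  = (1.645 + 0.842)² · (0.78·0.22 + 0.67·0.33) / (0.11)²
  = (2.487)² · (0.1716 + 0.2211) / 0.0121
  = 6.1852 · 0.3927 / 0.0121
  = 200.74
Design effect: 1.7 × 200.74 = 341.25.
Round up → n = 342 per group.

n = 342 per group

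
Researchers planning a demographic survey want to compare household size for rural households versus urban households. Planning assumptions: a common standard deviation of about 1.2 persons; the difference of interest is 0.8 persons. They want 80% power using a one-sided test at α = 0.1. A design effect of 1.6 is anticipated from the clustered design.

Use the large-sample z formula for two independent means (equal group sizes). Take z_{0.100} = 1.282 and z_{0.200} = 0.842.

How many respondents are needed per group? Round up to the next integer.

n = (z_α + z_β)² · (σ₁² + σ₂²) / δ²
  = (1.282 + 0.842)² · (2·1.2² = 2.88) / 0.8²
  = 4.5114 · 2.88 / 0.64
  = 20.30
Design effect: 1.6 × 20.30 = 32.48.
Round up → n = 33 per group.

n = 33 per group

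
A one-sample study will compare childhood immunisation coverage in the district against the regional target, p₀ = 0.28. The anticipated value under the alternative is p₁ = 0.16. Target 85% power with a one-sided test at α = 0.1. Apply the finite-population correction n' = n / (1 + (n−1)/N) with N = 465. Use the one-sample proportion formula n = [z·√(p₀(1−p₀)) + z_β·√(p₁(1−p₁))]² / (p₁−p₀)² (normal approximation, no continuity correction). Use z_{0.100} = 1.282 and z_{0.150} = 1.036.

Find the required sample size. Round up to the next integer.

n = 56

n = [z_α·√(p₀q₀) + z_β·√(p₁q₁)]² / (p₁ − p₀)²
  = [1.282·√(0.28·0.72) + 1.036·√(0.16·0.84)]² / (-0.12)²
  = [1.282·0.4490 + 1.036·0.3666]² / 0.0144
  = [0.9554]² / 0.0144
  = 63.39
Finite-population correction (N = 465): 63.39 / (1 + (63.39 − 1)/465) = 55.89.
Round up → n = 56.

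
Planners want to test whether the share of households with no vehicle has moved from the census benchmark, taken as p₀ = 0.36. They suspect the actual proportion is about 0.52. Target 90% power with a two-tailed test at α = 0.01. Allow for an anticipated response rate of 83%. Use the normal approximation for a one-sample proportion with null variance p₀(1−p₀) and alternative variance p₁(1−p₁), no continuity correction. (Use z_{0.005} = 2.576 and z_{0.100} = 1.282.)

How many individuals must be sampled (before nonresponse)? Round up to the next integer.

n = 166

n = [z_{α/2}·√(p₀q₀) + z_β·√(p₁q₁)]² / (p₁ − p₀)²
  = [2.576·√(0.36·0.64) + 1.282·√(0.52·0.48)]² / (0.16)²
  = [2.576·0.4800 + 1.282·0.4996]² / 0.0256
  = [1.8770]² / 0.0256
  = 137.62
Adjust for 83% response: 137.62 / 0.83 = 165.80.
Round up → n = 166.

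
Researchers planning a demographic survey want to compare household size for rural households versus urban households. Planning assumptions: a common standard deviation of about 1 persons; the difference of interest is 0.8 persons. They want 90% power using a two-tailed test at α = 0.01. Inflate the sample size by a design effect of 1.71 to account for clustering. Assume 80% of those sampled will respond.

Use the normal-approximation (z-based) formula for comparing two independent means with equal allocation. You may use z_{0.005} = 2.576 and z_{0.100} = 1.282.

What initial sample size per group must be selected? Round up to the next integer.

n = (z_{α/2} + z_β)² · (σ₁² + σ₂²) / δ²
  = (2.576 + 1.282)² · (2·1² = 2) / 0.8²
  = 14.8842 · 2 / 0.64
  = 46.51
Design effect: 1.71 × 46.51 = 79.54.
Adjust for 80% response: 79.54 / 0.80 = 99.42.
Round up → n = 100 per group.

n = 100 per group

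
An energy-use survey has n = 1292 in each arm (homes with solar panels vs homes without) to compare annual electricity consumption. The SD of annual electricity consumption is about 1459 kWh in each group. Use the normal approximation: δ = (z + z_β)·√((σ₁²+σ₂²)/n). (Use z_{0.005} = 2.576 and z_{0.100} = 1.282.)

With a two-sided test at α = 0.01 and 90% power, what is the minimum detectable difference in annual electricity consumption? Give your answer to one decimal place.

δ = (z_{α/2} + z_β) · √((σ₁²+σ₂²)/n)
  = (2.576 + 1.282) · √(4257362/1292)
  = 3.858 · √3295.2
  = 3.858 · 57.4036
  = 221.4630

Minimum detectable difference ≈ 221.5 kWh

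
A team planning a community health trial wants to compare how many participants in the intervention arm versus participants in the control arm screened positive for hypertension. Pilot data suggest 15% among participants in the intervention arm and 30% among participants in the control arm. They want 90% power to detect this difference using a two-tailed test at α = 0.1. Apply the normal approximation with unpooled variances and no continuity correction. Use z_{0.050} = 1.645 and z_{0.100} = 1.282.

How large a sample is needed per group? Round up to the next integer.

n = 129 per group

n = (z_{α/2} + z_β)² · [p₁(1−p₁) + p₂(1−p₂)] / (p₁ − p₂)²
  = (1.645 + 1.282)² · (0.15·0.85 + 0.30·0.70) / (-0.15)²
  = (2.927)² · (0.1275 + 0.2100) / 0.0225
  = 8.5673 · 0.3375 / 0.0225
  = 128.51
Round up → n = 129 per group.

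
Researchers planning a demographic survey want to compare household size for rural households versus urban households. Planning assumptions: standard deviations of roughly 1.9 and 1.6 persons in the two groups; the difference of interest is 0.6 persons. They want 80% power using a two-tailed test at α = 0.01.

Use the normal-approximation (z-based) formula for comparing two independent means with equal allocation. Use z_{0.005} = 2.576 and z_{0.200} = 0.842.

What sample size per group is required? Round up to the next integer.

n = (z_{α/2} + z_β)² · (σ₁² + σ₂²) / δ²
  = (2.576 + 0.842)² · (1.9² + 1.6² = 6.17) / 0.6²
  = 11.6827 · 6.17 / 0.36
  = 200.23
Round up → n = 201 per group.

n = 201 per group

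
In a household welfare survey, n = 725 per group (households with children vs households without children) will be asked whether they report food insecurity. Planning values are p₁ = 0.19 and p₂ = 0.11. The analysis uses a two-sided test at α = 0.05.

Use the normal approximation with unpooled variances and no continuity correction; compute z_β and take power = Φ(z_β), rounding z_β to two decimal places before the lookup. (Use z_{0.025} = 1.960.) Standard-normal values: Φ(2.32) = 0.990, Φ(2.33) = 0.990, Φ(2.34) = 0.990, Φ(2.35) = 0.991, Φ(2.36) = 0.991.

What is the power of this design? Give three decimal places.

z_β = |p₁−p₂|·√(n/[p₁q₁+p₂q₂]) − z_{α/2}
    = 0.08 · √(725/0.2518) − 1.960
    = 0.08 · 53.6588 − 1.960
    = 4.2927 − 1.960 = 2.3327 → 2.33
Power = Φ(2.33) = 0.990.

Power ≈ 0.990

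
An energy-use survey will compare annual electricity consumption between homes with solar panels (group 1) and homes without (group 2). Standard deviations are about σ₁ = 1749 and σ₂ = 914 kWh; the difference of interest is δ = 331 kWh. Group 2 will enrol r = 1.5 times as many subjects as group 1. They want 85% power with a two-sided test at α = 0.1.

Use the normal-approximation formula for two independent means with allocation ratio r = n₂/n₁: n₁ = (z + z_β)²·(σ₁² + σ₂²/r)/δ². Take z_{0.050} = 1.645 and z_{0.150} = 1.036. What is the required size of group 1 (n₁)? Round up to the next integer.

n₁ = (z_{α/2} + z_β)² · (σ₁² + σ₂²/r) / δ²
   = (1.645 + 1.036)² · (1749² + 914²/1.5) / 331²
   = 7.1878 · (3059001 + 556930.7) / 109561
   = 7.1878 · 3615931.7 / 109561
   = 237.22
Round up → n₁ = 238; n₂ = r·n₁ = 1.5 × 238 = 357.

n₁ = 238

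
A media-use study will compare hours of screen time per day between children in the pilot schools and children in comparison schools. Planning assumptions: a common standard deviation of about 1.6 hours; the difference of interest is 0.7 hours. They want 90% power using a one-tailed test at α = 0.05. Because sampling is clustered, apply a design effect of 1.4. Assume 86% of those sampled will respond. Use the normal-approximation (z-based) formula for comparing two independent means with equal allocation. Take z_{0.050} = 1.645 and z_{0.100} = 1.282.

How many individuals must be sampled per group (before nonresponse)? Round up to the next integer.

n = 146 per group

n = (z_α + z_β)² · (σ₁² + σ₂²) / δ²
  = (1.645 + 1.282)² · (2·1.6² = 5.12) / 0.7²
  = 8.5673 · 5.12 / 0.49
  = 89.52
Design effect: 1.4 × 89.52 = 125.33.
Adjust for 86% response: 125.33 / 0.86 = 145.73.
Round up → n = 146 per group.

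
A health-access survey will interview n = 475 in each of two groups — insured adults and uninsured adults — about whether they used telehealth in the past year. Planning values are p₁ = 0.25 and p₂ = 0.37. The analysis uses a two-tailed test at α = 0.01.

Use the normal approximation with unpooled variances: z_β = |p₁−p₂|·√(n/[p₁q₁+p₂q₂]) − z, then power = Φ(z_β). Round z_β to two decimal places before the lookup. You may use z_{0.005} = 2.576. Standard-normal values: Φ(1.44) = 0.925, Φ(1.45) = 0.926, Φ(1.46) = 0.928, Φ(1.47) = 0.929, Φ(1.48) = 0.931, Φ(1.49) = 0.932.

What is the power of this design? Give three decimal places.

z_β = |p₁−p₂|·√(n/[p₁q₁+p₂q₂]) − z_{α/2}
    = 0.12 · √(475/0.4206) − 2.576
    = 0.12 · 33.6056 − 2.576
    = 4.0327 − 2.576 = 1.4567 → 1.46
Power = Φ(1.46) = 0.928.

Power ≈ 0.928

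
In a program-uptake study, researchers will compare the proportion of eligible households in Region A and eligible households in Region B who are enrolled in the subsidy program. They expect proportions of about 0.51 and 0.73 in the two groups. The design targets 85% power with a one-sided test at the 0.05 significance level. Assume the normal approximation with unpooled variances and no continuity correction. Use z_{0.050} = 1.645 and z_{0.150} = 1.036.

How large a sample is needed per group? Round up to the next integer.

n = (z_α + z_β)² · [p₁(1−p₁) + p₂(1−p₂)] / (p₁ − p₂)²
  = (1.645 + 1.036)² · (0.51·0.49 + 0.73·0.27) / (-0.22)²
  = (2.681)² · (0.2499 + 0.1971) / 0.0484
  = 7.1878 · 0.4470 / 0.0484
  = 66.38
Round up → n = 67 per group.

n = 67 per group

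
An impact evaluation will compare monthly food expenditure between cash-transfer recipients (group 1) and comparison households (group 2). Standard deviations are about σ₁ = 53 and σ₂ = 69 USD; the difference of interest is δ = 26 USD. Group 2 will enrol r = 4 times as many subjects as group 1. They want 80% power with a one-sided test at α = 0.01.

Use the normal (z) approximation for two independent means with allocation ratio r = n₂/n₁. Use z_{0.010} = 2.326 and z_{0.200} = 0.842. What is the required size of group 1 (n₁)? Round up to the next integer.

n₁ = (z_α + z_β)² · (σ₁² + σ₂²/r) / δ²
   = (2.326 + 0.842)² · (53² + 69²/4) / 26²
   = 10.0362 · (2809 + 1190.2) / 676
   = 10.0362 · 3999.2 / 676
   = 59.37
Round up → n₁ = 60; n₂ = r·n₁ = 4 × 60 = 240.

n₁ = 60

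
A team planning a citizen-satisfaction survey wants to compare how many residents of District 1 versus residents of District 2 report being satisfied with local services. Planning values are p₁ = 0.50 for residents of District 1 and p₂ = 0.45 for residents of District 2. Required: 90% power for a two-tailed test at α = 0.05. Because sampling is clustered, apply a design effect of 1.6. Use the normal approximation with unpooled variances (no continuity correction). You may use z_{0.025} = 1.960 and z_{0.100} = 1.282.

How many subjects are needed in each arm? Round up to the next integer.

n = 3347 per group

n = (z_{α/2} + z_β)² · [p₁(1−p₁) + p₂(1−p₂)] / (p₁ − p₂)²
  = (1.960 + 1.282)² · (0.50·0.50 + 0.45·0.55) / (0.05)²
  = (3.242)² · (0.2500 + 0.2475) / 0.0025
  = 10.5106 · 0.4975 / 0.0025
  = 2091.60
Design effect: 1.6 × 2091.60 = 3346.56.
Round up → n = 3347 per group.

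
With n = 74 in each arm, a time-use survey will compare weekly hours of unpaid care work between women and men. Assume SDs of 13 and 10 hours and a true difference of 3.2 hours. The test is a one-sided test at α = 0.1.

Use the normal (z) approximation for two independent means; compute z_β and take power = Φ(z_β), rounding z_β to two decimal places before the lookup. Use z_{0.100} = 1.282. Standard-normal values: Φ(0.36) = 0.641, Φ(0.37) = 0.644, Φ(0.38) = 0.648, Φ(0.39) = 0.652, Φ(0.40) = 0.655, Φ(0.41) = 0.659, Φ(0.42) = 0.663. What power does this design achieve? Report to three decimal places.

z_β = δ·√(n/(σ₁²+σ₂²)) − z_α
    = 3.2 · √(74/269) − 1.282
    = 3.2 · 0.52449 − 1.282
    = 1.6784 − 1.282 = 0.3964 → 0.40
Power = Φ(0.40) = 0.655.

Power ≈ 0.655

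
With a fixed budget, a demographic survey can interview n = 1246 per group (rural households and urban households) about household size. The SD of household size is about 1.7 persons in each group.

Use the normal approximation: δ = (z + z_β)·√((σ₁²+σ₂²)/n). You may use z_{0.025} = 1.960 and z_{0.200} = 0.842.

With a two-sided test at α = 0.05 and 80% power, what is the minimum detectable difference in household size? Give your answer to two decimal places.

δ = (z_{α/2} + z_β) · √((σ₁²+σ₂²)/n)
  = (1.960 + 0.842) · √(5.78/1246)
  = 2.802 · √0.00464
  = 2.802 · 0.0681
  = 0.1908

Minimum detectable difference ≈ 0.19 persons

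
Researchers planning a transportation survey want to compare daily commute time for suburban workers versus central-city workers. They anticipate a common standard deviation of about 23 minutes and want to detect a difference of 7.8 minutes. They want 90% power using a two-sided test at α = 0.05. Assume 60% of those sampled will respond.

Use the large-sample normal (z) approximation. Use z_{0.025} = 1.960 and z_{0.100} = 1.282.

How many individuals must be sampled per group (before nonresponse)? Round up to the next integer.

n = (z_{α/2} + z_β)² · (σ₁² + σ₂²) / δ²
  = (1.960 + 1.282)² · (2·23² = 1058) / 7.8²
  = 10.5106 · 1058 / 60.84
  = 182.78
Adjust for 60% response: 182.78 / 0.60 = 304.63.
Round up → n = 305 per group.

n = 305 per group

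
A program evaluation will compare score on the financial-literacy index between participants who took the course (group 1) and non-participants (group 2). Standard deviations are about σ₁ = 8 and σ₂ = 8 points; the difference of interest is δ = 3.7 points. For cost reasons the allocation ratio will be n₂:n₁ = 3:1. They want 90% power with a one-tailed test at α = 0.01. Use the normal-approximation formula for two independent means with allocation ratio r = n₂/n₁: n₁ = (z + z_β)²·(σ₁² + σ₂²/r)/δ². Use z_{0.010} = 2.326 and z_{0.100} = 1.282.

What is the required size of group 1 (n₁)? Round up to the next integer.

n₁ = (z_α + z_β)² · (σ₁² + σ₂²/r) / δ²
   = (2.326 + 1.282)² · (8² + 8²/3) / 3.7²
   = 13.0177 · (64 + 21.3333) / 13.69
   = 13.0177 · 85.3333 / 13.69
   = 81.14
Round up → n₁ = 82; n₂ = r·n₁ = 3 × 82 = 246.

n₁ = 82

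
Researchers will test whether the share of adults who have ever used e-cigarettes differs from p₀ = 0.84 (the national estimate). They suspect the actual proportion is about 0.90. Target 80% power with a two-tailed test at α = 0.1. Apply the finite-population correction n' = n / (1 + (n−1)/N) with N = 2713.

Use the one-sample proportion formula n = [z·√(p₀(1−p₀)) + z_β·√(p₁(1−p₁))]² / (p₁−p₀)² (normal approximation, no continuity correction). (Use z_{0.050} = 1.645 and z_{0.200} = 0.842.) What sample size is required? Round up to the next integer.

n = [z_{α/2}·√(p₀q₀) + z_β·√(p₁q₁)]² / (p₁ − p₀)²
  = [1.645·√(0.84·0.16) + 0.842·√(0.90·0.10)]² / (0.06)²
  = [1.645·0.3666 + 0.842·0.3000]² / 0.0036
  = [0.8557]² / 0.0036
  = 203.38
Finite-population correction (N = 2713): 203.38 / (1 + (203.38 − 1)/2713) = 189.26.
Round up → n = 190.

n = 190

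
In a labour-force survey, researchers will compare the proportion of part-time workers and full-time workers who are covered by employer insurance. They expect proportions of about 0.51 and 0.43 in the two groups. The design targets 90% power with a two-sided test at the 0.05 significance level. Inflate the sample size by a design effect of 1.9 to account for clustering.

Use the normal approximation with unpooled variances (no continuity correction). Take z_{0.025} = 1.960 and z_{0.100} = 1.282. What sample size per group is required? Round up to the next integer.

n = (z_{α/2} + z_β)² · [p₁(1−p₁) + p₂(1−p₂)] / (p₁ − p₂)²
  = (1.960 + 1.282)² · (0.51·0.49 + 0.43·0.57) / (0.08)²
  = (3.242)² · (0.2499 + 0.2451) / 0.0064
  = 10.5106 · 0.4950 / 0.0064
  = 812.93
Design effect: 1.9 × 812.93 = 1544.56.
Round up → n = 1545 per group.

n = 1545 per group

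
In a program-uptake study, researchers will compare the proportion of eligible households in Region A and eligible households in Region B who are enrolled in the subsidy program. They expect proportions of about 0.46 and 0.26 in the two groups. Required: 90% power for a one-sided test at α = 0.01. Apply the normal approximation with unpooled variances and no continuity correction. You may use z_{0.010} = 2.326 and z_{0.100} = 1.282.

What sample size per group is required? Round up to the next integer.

n = (z_α + z_β)² · [p₁(1−p₁) + p₂(1−p₂)] / (p₁ − p₂)²
  = (2.326 + 1.282)² · (0.46·0.54 + 0.26·0.74) / (0.20)²
  = (3.608)² · (0.2484 + 0.1924) / 0.0400
  = 13.0177 · 0.4408 / 0.0400
  = 143.45
Round up → n = 144 per group.

n = 144 per group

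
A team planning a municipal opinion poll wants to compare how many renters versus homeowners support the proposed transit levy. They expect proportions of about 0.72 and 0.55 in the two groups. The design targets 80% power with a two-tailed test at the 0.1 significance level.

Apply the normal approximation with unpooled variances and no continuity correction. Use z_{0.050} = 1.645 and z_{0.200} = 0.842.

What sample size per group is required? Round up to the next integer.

n = 97 per group

n = (z_{α/2} + z_β)² · [p₁(1−p₁) + p₂(1−p₂)] / (p₁ − p₂)²
  = (1.645 + 0.842)² · (0.72·0.28 + 0.55·0.45) / (0.17)²
  = (2.487)² · (0.2016 + 0.2475) / 0.0289
  = 6.1852 · 0.4491 / 0.0289
  = 96.12
Round up → n = 97 per group.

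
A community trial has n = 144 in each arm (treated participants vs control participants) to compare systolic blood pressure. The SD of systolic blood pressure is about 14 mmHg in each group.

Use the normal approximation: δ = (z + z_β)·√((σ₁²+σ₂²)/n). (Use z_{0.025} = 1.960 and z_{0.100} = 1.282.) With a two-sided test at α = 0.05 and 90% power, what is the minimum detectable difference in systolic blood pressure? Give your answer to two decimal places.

δ = (z_{α/2} + z_β) · √((σ₁²+σ₂²)/n)
  = (1.960 + 1.282) · √(392/144)
  = 3.242 · √2.7222
  = 3.242 · 1.6499
  = 5.3490

Minimum detectable difference ≈ 5.35 mmHg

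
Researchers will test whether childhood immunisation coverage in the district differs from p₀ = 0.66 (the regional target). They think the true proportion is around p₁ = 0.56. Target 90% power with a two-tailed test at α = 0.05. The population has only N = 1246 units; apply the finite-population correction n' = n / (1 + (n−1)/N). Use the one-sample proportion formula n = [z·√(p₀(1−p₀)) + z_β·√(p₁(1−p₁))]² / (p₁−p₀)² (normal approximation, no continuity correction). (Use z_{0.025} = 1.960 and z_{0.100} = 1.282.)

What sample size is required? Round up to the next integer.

n = [z_{α/2}·√(p₀q₀) + z_β·√(p₁q₁)]² / (p₁ − p₀)²
  = [1.960·√(0.66·0.34) + 1.282·√(0.56·0.44)]² / (-0.10)²
  = [1.960·0.4737 + 1.282·0.4964]² / 0.0100
  = [1.5648]² / 0.0100
  = 244.87
Finite-population correction (N = 1246): 244.87 / (1 + (244.87 − 1)/1246) = 204.79.
Round up → n = 205.

n = 205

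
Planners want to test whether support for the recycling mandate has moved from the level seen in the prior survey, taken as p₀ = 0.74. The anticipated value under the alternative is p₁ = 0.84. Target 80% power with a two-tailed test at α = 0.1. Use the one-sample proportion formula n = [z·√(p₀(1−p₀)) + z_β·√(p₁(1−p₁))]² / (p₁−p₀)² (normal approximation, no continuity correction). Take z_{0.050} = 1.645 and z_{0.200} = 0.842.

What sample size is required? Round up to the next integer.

n = [z_{α/2}·√(p₀q₀) + z_β·√(p₁q₁)]² / (p₁ − p₀)²
  = [1.645·√(0.74·0.26) + 0.842·√(0.84·0.16)]² / (0.10)²
  = [1.645·0.4386 + 0.842·0.3666]² / 0.0100
  = [1.0302]² / 0.0100
  = 106.14
Round up → n = 107.

n = 107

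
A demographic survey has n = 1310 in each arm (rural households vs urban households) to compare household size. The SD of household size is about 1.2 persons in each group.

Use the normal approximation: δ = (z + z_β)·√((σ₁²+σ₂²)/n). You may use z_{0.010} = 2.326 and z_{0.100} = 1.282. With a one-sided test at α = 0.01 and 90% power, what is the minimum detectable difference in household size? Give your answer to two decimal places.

Minimum detectable difference ≈ 0.17 persons

δ = (z_α + z_β) · √((σ₁²+σ₂²)/n)
  = (2.326 + 1.282) · √(2.88/1310)
  = 3.608 · √0.0022
  = 3.608 · 0.0469
  = 0.1692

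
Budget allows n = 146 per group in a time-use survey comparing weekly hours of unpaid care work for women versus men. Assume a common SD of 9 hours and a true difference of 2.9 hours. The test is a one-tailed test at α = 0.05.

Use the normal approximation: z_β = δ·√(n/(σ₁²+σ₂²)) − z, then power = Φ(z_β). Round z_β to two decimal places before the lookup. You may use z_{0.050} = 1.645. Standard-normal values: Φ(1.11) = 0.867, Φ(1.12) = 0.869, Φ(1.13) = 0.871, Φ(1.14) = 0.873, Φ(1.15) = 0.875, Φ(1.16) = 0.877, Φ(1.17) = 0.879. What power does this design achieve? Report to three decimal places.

Power ≈ 0.867

z_β = δ·√(n/(σ₁²+σ₂²)) − z_α
    = 2.9 · √(146/162) − 1.645
    = 2.9 · 0.94933 − 1.645
    = 2.7531 − 1.645 = 1.1081 → 1.11
Power = Φ(1.11) = 0.867.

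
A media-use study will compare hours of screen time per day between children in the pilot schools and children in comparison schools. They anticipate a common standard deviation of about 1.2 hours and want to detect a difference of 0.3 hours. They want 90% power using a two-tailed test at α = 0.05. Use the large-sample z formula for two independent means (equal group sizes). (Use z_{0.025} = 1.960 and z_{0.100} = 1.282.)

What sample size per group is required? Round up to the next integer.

n = 337 per group

n = (z_{α/2} + z_β)² · (σ₁² + σ₂²) / δ²
  = (1.960 + 1.282)² · (2·1.2² = 2.88) / 0.3²
  = 10.5106 · 2.88 / 0.09
  = 336.34
Round up → n = 337 per group.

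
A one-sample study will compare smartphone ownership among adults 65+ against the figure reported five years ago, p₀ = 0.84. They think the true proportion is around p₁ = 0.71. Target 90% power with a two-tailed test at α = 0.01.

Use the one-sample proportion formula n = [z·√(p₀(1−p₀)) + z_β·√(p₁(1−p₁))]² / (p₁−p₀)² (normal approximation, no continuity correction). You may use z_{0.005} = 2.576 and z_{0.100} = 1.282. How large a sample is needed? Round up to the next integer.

n = [z_{α/2}·√(p₀q₀) + z_β·√(p₁q₁)]² / (p₁ − p₀)²
  = [2.576·√(0.84·0.16) + 1.282·√(0.71·0.29)]² / (-0.13)²
  = [2.576·0.3666 + 1.282·0.4538]² / 0.0169
  = [1.5261]² / 0.0169
  = 137.81
Round up → n = 138.

n = 138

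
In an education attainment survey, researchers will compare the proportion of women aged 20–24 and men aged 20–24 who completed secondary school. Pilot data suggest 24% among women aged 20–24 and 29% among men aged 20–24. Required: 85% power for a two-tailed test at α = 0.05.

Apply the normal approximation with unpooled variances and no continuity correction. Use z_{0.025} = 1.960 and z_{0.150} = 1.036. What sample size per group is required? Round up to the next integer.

n = (z_{α/2} + z_β)² · [p₁(1−p₁) + p₂(1−p₂)] / (p₁ − p₂)²
  = (1.960 + 1.036)² · (0.24·0.76 + 0.29·0.71) / (-0.05)²
  = (2.996)² · (0.1824 + 0.2059) / 0.0025
  = 8.9760 · 0.3883 / 0.0025
  = 1394.15
Round up → n = 1395 per group.

n = 1395 per group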